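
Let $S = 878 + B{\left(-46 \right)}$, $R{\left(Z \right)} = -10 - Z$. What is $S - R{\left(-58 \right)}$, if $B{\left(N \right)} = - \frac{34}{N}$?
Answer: $\frac{19107}{23} \approx 830.74$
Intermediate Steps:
$S = \frac{20211}{23}$ ($S = 878 - \frac{34}{-46} = 878 - - \frac{17}{23} = 878 + \frac{17}{23} = \frac{20211}{23} \approx 878.74$)
$S - R{\left(-58 \right)} = \frac{20211}{23} - \left(-10 - -58\right) = \frac{20211}{23} - \left(-10 + 58\right) = \frac{20211}{23} - 48 = \frac{19107}{23}$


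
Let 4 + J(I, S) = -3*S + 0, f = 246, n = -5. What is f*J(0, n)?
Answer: 2706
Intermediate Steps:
J(I, S) = -4 - 3*S (J(I, S) = -4 + (-3*S + 0) = -4 - 3*S)
f*J(0, n) = 246*(-4 - 3*(-5)) = 246*(-4 + 15) = 246*11 = 2706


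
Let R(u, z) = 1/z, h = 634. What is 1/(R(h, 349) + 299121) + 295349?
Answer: 30832436087619/104393230 ≈ 2.9535e+5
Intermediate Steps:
1/(R(h, 349) + 299121) + 295349 = 1/(1/349 + 299121) + 295349 = 1/(104393230/349) + 295349 = 349/104393230 + 295349 = 30832436087619/104393230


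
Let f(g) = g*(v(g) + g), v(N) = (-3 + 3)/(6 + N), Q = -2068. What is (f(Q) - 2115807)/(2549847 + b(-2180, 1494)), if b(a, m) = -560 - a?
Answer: 2160817/2551467 ≈ 0.84689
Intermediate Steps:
v(N) = 0 (v(N) = 0/(6 + N) = 0)
f(g) = g² (f(g) = g*(0 + g) = g*g = g²)
(f(Q) - 2115807)/(2549847 + b(-2180, 1494)) = ((-2068)² - 2115807)/(2549847 + (-560 - 1*(-2180))) = (4276624 - 2115807)/(2549847 + (-560 + 2180)) = 2160817/(2549847 + 1620) = 2160817/2551467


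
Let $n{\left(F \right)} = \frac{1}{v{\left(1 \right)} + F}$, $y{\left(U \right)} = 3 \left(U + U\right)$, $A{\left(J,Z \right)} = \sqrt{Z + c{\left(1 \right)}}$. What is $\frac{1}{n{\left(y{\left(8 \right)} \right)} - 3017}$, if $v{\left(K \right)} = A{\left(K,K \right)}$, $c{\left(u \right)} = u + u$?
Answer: $- \frac{6942069}{20944077358} + \frac{\sqrt{3}}{20944077358} \approx -0.00033146$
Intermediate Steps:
$c{\left(u \right)} = 2 u$
$A{\left(J,Z \right)} = \sqrt{2 + Z}$ ($A{\left(J,Z \right)} = \sqrt{Z + 2 \cdot 1} = \sqrt{Z + 2} = \sqrt{2 + Z}$)
$v{\left(K \right)} = \sqrt{2 + K}$
$y{\left(U \right)} = 6 U$ ($y{\left(U \right)} = 3 \cdot 2 U = 6 U$)
$n{\left(F \right)} = \frac{1}{F + \sqrt{3}}$ ($n{\left(F \right)} = \frac{1}{\sqrt{2 + 1} + F} = \frac{1}{\sqrt{3} + F} = \frac{1}{F + \sqrt{3}}$)
$\frac{1}{n{\left(y{\left(8 \right)} \right)} - 3017} = \frac{1}{\frac{1}{6 \cdot 8 + \sqrt{3}} - 3017} = \frac{1}{\frac{1}{48 + \sqrt{3}} - 3017} = \frac{1}{-3017 + \frac{1}{48 + \sqrt{3}}}$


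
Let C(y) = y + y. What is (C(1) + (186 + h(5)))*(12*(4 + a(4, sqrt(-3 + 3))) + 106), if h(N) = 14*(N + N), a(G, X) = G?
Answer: 66256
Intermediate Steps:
C(y) = 2*y
h(N) = 28*N (h(N) = 14*(2*N) = 28*N)
(C(1) + (186 + h(5)))*(12*(4 + a(4, sqrt(-3 + 3))) + 106) = (2*1 + (186 + 28*5))*(12*(4 + 4) + 106) = (2 + (186 + 140))*(12*8 + 106) = (2 + 326)*(96 + 106) = 328*202 = 66256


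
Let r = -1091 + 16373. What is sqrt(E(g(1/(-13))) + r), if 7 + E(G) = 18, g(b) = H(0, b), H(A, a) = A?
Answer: sqrt(15293) ≈ 123.66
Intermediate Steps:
g(b) = 0
E(G) = 11 (E(G) = -7 + 18 = 11)
r = 15282
sqrt(E(g(1/(-13))) + r) = sqrt(11 + 15282) = sqrt(15293)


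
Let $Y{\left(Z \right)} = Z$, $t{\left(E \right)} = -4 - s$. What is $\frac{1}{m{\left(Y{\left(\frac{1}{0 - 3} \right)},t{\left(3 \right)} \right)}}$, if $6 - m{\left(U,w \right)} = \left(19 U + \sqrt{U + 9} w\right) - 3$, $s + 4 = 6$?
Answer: $- \frac{69}{346} + \frac{9 \sqrt{78}}{346} \approx 0.030306$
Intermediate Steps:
$s = 2$ ($s = -4 + 6 = 2$)
$t{\left(E \right)} = -6$ ($t{\left(E \right)} = -4 - 2 = -6$)
$m{\left(U,w \right)} = 9 - 19 U - w \sqrt{9 + U}$ ($m{\left(U,w \right)} = 6 - \left(\left(19 U + \sqrt{U + 9} w\right) - 3\right) = 6 - \left(\left(19 U + \sqrt{9 + U} w\right) - 3\right) = 6 - \left(\left(19 U + w \sqrt{9 + U}\right) - 3\right) = 6 - \left(-3 + 19 U + w \sqrt{9 + U}\right) = 9 - 19 U - w \sqrt{9 + U}$)
$\frac{1}{m{\left(Y{\left(\frac{1}{0 - 3} \right)},t{\left(3 \right)} \right)}} = \frac{1}{9 - \frac{19}{0 - 3} - - 6 \sqrt{9 + \frac{1}{0 - 3}}} = \frac{1}{9 - \frac{19}{-3} - - 6 \sqrt{9 + \frac{1}{-3}}} = \frac{1}{9 - - \frac{19}{3} - - 6 \sqrt{9 - \frac{1}{3}}} = \frac{1}{9 + \frac{19}{3} - - 6 \sqrt{\frac{26}{3}}} = \frac{1}{9 + \frac{19}{3} - - 6 \frac{\sqrt{78}}{3}} = \frac{1}{9 + \frac{19}{3} + 2 \sqrt{78}} = \frac{1}{\frac{46}{3} + 2 \sqrt{78}}$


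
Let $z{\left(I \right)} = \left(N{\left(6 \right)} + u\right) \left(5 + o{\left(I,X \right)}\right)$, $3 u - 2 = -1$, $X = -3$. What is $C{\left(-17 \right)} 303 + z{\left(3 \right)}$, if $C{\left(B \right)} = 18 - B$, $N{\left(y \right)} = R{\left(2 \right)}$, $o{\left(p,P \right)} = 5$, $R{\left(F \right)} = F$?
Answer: $\frac{31885}{3} \approx 10628.0$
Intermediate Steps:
$u = \frac{1}{3}$ ($u = \frac{2}{3} + \frac{1}{3} \left(-1\right) = \frac{2}{3} - \frac{1}{3} = \frac{1}{3} \approx 0.33333$)
$N{\left(y \right)} = 2$
$z{\left(I \right)} = \frac{70}{3}$ ($z{\left(I \right)} = \left(2 + \frac{1}{3}\right) \left(5 + 5\right) = \frac{7}{3} \cdot 10 = \frac{70}{3}$)
$C{\left(-17 \right)} 303 + z{\left(3 \right)} = \left(18 - -17\right) 303 + \frac{70}{3} = \left(18 + 17\right) 303 + \frac{70}{3} = 35 \cdot 303 + \frac{70}{3} = 10605 + \frac{70}{3} = \frac{31885}{3}$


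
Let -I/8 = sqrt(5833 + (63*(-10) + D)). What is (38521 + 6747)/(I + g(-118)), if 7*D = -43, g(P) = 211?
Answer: -66860836/2016545 - 1086432*sqrt(28294)/2016545 ≈ -123.78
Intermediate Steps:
D = -43/7 (D = (1/7)*(-43) = -43/7 ≈ -6.1429)
I = -24*sqrt(28294)/7 (I = -8*sqrt(5833 + (63*(-10) - 43/7)) = -8*sqrt(5833 + (-630 - 43/7)) = -8*sqrt(5833 - 4453/7) = -24*sqrt(28294)/7 ≈ -576.71)
(38521 + 6747)/(I + g(-118)) = (38521 + 6747)/(-24*sqrt(28294)/7 + 211) = 45268/(211 - 24*sqrt(28294)/7)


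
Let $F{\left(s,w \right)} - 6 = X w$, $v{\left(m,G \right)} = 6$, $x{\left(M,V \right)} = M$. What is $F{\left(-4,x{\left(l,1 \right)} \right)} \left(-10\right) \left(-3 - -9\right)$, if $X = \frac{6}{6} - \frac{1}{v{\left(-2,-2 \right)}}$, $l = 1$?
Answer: $-410$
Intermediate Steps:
$X = \frac{5}{6}$ ($X = \frac{6}{6} - \frac{1}{6} = 6 \cdot \frac{1}{6} - \frac{1}{6} = 1 - \frac{1}{6} = \frac{5}{6} \approx 0.83333$)
$F{\left(s,w \right)} = 6 + \frac{5 w}{6}$
$F{\left(-4,x{\left(l,1 \right)} \right)} \left(-10\right) \left(-3 - -9\right) = \left(6 + \frac{5}{6} \cdot 1\right) \left(-10\right) \left(-3 - -9\right) = \left(6 + \frac{5}{6}\right) \left(-10\right) \left(-3 + 9\right) = \frac{41}{6} \left(-10\right) 6 = \left(- \frac{205}{3}\right) 6 = -410$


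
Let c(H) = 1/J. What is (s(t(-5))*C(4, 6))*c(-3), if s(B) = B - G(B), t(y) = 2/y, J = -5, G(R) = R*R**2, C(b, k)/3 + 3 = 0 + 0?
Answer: -378/625 ≈ -0.60480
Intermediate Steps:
C(b, k) = -9 (C(b, k) = -9 + 3*(0 + 0) = -9 + 3*0 = -9 + 0 = -9)
G(R) = R**3
s(B) = B - B**3
c(H) = -1/5 (c(H) = 1/(-5) = -1/5)
(s(t(-5))*C(4, 6))*c(-3) = ((2/(-5) - (2/(-5))**3)*(-9))*(-1/5) = ((2*(-1/5) - (2*(-1/5))**3)*(-9))*(-1/5) = ((-2/5 - (-2/5)**3)*(-9))*(-1/5) = ((-2/5 - 1*(-8/125))*(-9))*(-1/5) = ((-2/5 + 8/125)*(-9))*(-1/5) = -42/125*(-9)*(-1/5) = (378/125)*(-1/5) = -378/625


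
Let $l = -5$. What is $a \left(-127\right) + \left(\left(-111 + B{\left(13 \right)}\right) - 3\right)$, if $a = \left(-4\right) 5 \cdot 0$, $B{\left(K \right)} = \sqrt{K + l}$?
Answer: $-114 + 2 \sqrt{2} \approx -111.17$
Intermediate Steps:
$B{\left(K \right)} = \sqrt{-5 + K}$ ($B{\left(K \right)} = \sqrt{K - 5} = \sqrt{-5 + K}$)
$a = 0$ ($a = \left(-20\right) 0 = 0$)
$a \left(-127\right) + \left(\left(-111 + B{\left(13 \right)}\right) - 3\right) = 0 \left(-127\right) - \left(114 - \sqrt{-5 + 13}\right) = 0 - \left(114 - 2 \sqrt{2}\right) = -114 + 2 \sqrt{2}$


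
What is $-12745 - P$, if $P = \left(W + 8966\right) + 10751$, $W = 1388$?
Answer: $-33850$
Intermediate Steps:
$P = 21105$ ($P = \left(1388 + 8966\right) + 10751 = 10354 + 10751 = 21105$)
$-12745 - P = -12745 - 21105 = -33850$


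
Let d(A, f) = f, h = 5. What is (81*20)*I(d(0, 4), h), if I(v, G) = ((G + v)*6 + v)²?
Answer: 5449680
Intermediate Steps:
I(v, G) = (6*G + 7*v)² (I(v, G) = ((6*G + 6*v) + v)² = (6*G + 7*v)²)
(81*20)*I(d(0, 4), h) = (81*20)*(6*5 + 7*4)² = 1620*(30 + 28)² = 1620*58² = 1620*3364 = 5449680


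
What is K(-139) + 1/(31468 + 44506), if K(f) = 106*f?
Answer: -1119400915/75974 ≈ -14734.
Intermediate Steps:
K(-139) + 1/(31468 + 44506) = 106*(-139) + 1/(31468 + 44506) = -14734 + 1/75974 = -1119400915/75974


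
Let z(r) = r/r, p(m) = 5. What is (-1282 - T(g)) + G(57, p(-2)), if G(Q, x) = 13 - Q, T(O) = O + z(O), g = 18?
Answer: -1345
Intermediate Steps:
z(r) = 1
T(O) = 1 + O (T(O) = O + 1 = 1 + O)
(-1282 - T(g)) + G(57, p(-2)) = (-1282 - (1 + 18)) + (13 - 1*57) = (-1282 - 1*19) + (13 - 57) = (-1282 - 19) - 44 = -1301 - 44 = -1345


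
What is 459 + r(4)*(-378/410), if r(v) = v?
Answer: 93339/205 ≈ 455.31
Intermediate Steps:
459 + r(4)*(-378/410) = 459 + 4*(-378/410) = 459 + 4*(-378*1/410) = 459 + 4*(-189/205) = 459 - 756/205 = 93339/205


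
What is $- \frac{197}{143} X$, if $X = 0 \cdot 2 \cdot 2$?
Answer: $0$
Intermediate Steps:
$X = 0$ ($X = 0 \cdot 2 = 0$)
$- \frac{197}{143} X = - \frac{197}{143} \cdot 0 = \left(-197\right) \frac{1}{143} \cdot 0 = \left(- \frac{197}{143}\right) 0 = 0$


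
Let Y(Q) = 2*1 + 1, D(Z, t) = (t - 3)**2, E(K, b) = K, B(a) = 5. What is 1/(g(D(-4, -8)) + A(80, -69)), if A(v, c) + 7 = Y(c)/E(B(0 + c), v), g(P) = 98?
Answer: 5/458 ≈ 0.010917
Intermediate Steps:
D(Z, t) = (-3 + t)**2
Y(Q) = 3 (Y(Q) = 2 + 1 = 3)
A(v, c) = -32/5 (A(v, c) = -7 + 3/5 = -32/5)
1/(g(D(-4, -8)) + A(80, -69)) = 1/(98 - 32/5) = 1/(458/5) = 5/458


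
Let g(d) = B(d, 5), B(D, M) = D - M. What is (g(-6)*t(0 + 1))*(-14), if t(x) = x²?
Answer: 154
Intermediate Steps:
g(d) = -5 + d (g(d) = d - 1*5 = d - 5 = -5 + d)
(g(-6)*t(0 + 1))*(-14) = ((-5 - 6)*(0 + 1)²)*(-14) = -11*1²*(-14) = -11*1*(-14) = -11*(-14) = 154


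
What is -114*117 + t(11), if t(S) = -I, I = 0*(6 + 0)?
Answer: -13338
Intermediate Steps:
I = 0 (I = 0*6 = 0)
t(S) = 0 (t(S) = -1*0 = 0)
-114*117 + t(11) = -114*117 + 0 = -13338 + 0 = -13338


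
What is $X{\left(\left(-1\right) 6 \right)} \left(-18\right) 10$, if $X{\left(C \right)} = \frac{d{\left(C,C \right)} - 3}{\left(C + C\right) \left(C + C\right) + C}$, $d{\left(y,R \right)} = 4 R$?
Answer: $\frac{810}{23} \approx 35.217$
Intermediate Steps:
$X{\left(C \right)} = \frac{-3 + 4 C}{C + 4 C^{2}}$ ($X{\left(C \right)} = \frac{4 C - 3}{\left(C + C\right) \left(C + C\right) + C} = \frac{-3 + 4 C}{2 C 2 C + C} = \frac{-3 + 4 C}{4 C^{2} + C} = \frac{-3 + 4 C}{C + 4 C^{2}}$)
$X{\left(\left(-1\right) 6 \right)} \left(-18\right) 10 = \frac{-3 + 4 \left(\left(-1\right) 6\right)}{\left(-1\right) 6 \left(1 + 4 \left(\left(-1\right) 6\right)\right)} \left(-18\right) 10 = \frac{-3 + 4 \left(-6\right)}{\left(-6\right) \left(1 + 4 \left(-6\right)\right)} \left(-18\right) 10 = - \frac{-3 - 24}{6 \left(1 - 24\right)} \left(-18\right) 10 = \left(- \frac{1}{6}\right) \frac{1}{-23} \left(-27\right) \left(-18\right) 10 = \left(- \frac{1}{6}\right) \left(- \frac{1}{23}\right) \left(-27\right) \left(-18\right) 10 = \left(- \frac{9}{46}\right) \left(-18\right) 10 = \frac{81}{23} \cdot 10 = \frac{810}{23}$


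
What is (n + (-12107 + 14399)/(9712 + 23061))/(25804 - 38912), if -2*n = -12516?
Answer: -102547863/214794242 ≈ -0.47742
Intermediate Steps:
n = 6258 (n = -½*(-12516) = 6258)
(n + (-12107 + 14399)/(9712 + 23061))/(25804 - 38912) = (6258 + (-12107 + 14399)/(9712 + 23061))/(25804 - 38912) = (6258 + 2292/32773)/(-13108) = (6258 + 2292*(1/32773))*(-1/13108) = (6258 + 2292/32773)*(-1/13108) = (205095726/32773)*(-1/13108) = -102547863/214794242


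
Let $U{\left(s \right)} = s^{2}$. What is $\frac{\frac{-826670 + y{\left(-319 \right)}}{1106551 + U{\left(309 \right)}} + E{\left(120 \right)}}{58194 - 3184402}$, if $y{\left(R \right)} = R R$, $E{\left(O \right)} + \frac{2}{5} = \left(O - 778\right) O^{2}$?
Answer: $\frac{56947474060609}{18789010273280} \approx 3.0309$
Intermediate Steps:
$E{\left(O \right)} = - \frac{2}{5} + O^{2} \left(-778 + O\right)$ ($E{\left(O \right)} = - \frac{2}{5} + \left(O - 778\right) O^{2} = - \frac{2}{5} + \left(-778 + O\right) O^{2} = - \frac{2}{5} + O^{2} \left(-778 + O\right)$)
$y{\left(R \right)} = R^{2}$
$\frac{\frac{-826670 + y{\left(-319 \right)}}{1106551 + U{\left(309 \right)}} + E{\left(120 \right)}}{58194 - 3184402} = \frac{\frac{-826670 + \left(-319\right)^{2}}{1106551 + 309^{2}} - \left(\frac{2}{5} - 1728000 + 11203200\right)}{58194 - 3184402} = \frac{\frac{-826670 + 101761}{1106551 + 95481} - \frac{47376002}{5}}{-3126208} = \left(- \frac{724909}{1202032} - \frac{47376002}{5}\right) \left(- \frac{1}{3126208}\right) = \left(- \frac{56947474060609}{6010160}\right) \left(- \frac{1}{3126208}\right) = \frac{56947474060609}{18789010273280}$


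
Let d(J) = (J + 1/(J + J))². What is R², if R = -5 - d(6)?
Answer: 36590401/20736 ≈ 1764.6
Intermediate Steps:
d(J) = (J + 1/(2*J))²
R = -6049/144 (R = -5 - (1 + 2*6²)²/(4*6²) = -5 - (1 + 2*36)²/(4*36) = -5 - (1 + 72)²/(4*36) = -5 - 73²/(4*36) = -5 - 5329/(4*36) = -5 - 1*5329/144 = -5 - 5329/144 = -6049/144 ≈ -42.007)
R² = (-6049/144)² = 36590401/20736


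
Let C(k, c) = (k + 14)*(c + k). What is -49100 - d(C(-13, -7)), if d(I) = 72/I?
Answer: -245482/5 ≈ -49096.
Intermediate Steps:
C(k, c) = (14 + k)*(c + k)
-49100 - d(C(-13, -7)) = -49100 - 72/((-13)² + 14*(-7) + 14*(-13) - 7*(-13)) = -49100 - 72/(169 - 98 - 182 + 91) = -49100 - 72/(-20) = -49100 - 72*(-1)/20 = -49100 - 1*(-18/5) = -49100 + 18/5 = -245482/5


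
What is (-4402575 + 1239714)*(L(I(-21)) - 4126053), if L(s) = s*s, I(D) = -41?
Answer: 13044815348292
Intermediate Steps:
L(s) = s**2
(-4402575 + 1239714)*(L(I(-21)) - 4126053) = (-4402575 + 1239714)*((-41)**2 - 4126053) = -3162861*(1681 - 4126053) = -3162861*(-4124372) = 13044815348292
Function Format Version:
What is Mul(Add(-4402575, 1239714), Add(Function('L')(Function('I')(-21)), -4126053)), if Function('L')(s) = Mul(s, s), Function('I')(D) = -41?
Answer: 13044815348292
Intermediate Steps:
Function('L')(s) = Pow(s, 2)
Mul(Add(-4402575, 1239714), Add(Function('L')(Function('I')(-21)), -4126053)) = Mul(Add(-4402575, 1239714), Add(Pow(-41, 2), -4126053)) = Mul(-3162861, Add(1681, -4126053)) = Mul(-3162861, -4124372) = 13044815348292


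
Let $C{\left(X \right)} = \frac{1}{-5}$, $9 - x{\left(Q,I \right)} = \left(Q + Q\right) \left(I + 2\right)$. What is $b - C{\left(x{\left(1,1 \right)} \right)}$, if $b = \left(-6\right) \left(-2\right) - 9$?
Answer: $\frac{16}{5} \approx 3.2$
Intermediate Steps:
$x{\left(Q,I \right)} = 9 - 2 Q \left(2 + I\right)$ ($x{\left(Q,I \right)} = 9 - \left(Q + Q\right) \left(I + 2\right) = 9 - 2 Q \left(2 + I\right)$)
$C{\left(X \right)} = - \frac{1}{5}$
$b = 3$ ($b = 12 - 9 = 3$)
$b - C{\left(x{\left(1,1 \right)} \right)} = 3 - - \frac{1}{5} = 3 + \frac{1}{5} = \frac{16}{5}$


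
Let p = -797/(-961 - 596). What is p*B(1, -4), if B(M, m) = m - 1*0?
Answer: -3188/1557 ≈ -2.0475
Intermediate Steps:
B(M, m) = m (B(M, m) = m + 0 = m)
p = 797/1557 (p = -797/(-1557) = -797*(-1/1557) = 797/1557 ≈ 0.51188)
p*B(1, -4) = (797/1557)*(-4) = -3188/1557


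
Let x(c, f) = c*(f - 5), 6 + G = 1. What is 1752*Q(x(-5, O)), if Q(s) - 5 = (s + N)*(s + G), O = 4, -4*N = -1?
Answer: 8760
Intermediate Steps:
G = -5 (G = -6 + 1 = -5)
N = ¼ (N = -¼*(-1) = ¼ ≈ 0.25000)
x(c, f) = c*(-5 + f)
Q(s) = 5 + (-5 + s)*(¼ + s) (Q(s) = 5 + (s + ¼)*(s - 5) = 5 + (¼ + s)*(-5 + s) = 5 + (-5 + s)*(¼ + s))
1752*Q(x(-5, O)) = 1752*(15/4 + (-5*(-5 + 4))² - (-95)*(-5 + 4)/4) = 1752*(15/4 + (-5*(-1))² - (-95)*(-1)/4) = 1752*(15/4 + 5² - 19/4*5) = 1752*(15/4 + 25 - 95/4) = 1752*5 = 8760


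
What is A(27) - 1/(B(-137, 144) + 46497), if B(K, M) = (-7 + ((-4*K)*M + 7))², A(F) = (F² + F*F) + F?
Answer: 9247318107884/6227150241 ≈ 1485.0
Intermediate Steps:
A(F) = F + 2*F² (A(F) = (F² + F²) + F = 2*F² + F = F + 2*F²)
B(K, M) = 16*K²*M² (B(K, M) = (-7 + (-4*K*M + 7))² = (-7 + (7 - 4*K*M))² = (-4*K*M)² = 16*K²*M²)
A(27) - 1/(B(-137, 144) + 46497) = 27*(1 + 2*27) - 1/(16*(-137)²*144² + 46497) = 27*(1 + 54) - 1/(16*18769*20736 + 46497) = 27*55 - 1/(6227103744 + 46497) = 1485 - 1/6227150241 = 9247318107884/6227150241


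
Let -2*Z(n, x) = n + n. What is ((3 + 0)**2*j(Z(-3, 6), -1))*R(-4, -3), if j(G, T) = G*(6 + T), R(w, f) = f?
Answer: -405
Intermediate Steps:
Z(n, x) = -n (Z(n, x) = -(n + n)/2 = -n)
((3 + 0)**2*j(Z(-3, 6), -1))*R(-4, -3) = ((3 + 0)**2*((-1*(-3))*(6 - 1)))*(-3) = (3**2*(3*5))*(-3) = (9*15)*(-3) = 135*(-3) = -405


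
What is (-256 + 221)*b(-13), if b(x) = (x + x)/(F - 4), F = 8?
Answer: 455/2 ≈ 227.50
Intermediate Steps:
b(x) = x/2 (b(x) = (x + x)/(8 - 4) = (2*x)/4 = (2*x)*(¼) = x/2)
(-256 + 221)*b(-13) = (-256 + 221)*((½)*(-13)) = -35*(-13/2) = 455/2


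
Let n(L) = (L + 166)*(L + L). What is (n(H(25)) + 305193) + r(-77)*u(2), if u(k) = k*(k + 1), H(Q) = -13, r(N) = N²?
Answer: 336789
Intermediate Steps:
n(L) = 2*L*(166 + L) (n(L) = (166 + L)*(2*L) = 2*L*(166 + L))
u(k) = k*(1 + k)
(n(H(25)) + 305193) + r(-77)*u(2) = (2*(-13)*(166 - 13) + 305193) + (-77)²*(2*(1 + 2)) = (2*(-13)*153 + 305193) + 5929*(2*3) = (-3978 + 305193) + 5929*6 = 301215 + 35574 = 336789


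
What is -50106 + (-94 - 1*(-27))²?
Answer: -45617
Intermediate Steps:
-50106 + (-94 - 1*(-27))² = -50106 + (-94 + 27)² = -50106 + (-67)² = -50106 + 4489 = -45617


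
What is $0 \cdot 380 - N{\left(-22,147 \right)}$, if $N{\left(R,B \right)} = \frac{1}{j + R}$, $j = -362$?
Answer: $\frac{1}{384} \approx 0.0026042$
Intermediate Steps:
$N{\left(R,B \right)} = \frac{1}{-362 + R}$
$0 \cdot 380 - N{\left(-22,147 \right)} = 0 \cdot 380 - \frac{1}{-362 - 22} = 0 - \frac{1}{-384} = 0 - - \frac{1}{384} = 0 + \frac{1}{384} = \frac{1}{384}$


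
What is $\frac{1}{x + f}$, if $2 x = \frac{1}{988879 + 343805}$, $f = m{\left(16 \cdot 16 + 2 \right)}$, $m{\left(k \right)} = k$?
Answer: $\frac{2665368}{687664945} \approx 0.003876$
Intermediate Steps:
$f = 258$ ($f = 16 \cdot 16 + 2 = 256 + 2 = 258$)
$x = \frac{1}{2665368}$ ($x = \frac{1}{2 \left(988879 + 343805\right)} = \frac{1}{2 \cdot 1332684} = \frac{1}{2} \cdot \frac{1}{1332684} = \frac{1}{2665368} \approx 3.7518 \cdot 10^{-7}$)
$\frac{1}{x + f} = \frac{1}{\frac{1}{2665368} + 258} = \frac{1}{\frac{687664945}{2665368}} = \frac{2665368}{687664945}$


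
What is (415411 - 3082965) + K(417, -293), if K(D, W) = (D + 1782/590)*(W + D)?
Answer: -771564086/295 ≈ -2.6155e+6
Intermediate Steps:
K(D, W) = (891/295 + D)*(D + W) (K(D, W) = (D + 1782*(1/590))*(D + W) = (D + 891/295)*(D + W) = (891/295 + D)*(D + W))
(415411 - 3082965) + K(417, -293) = (415411 - 3082965) + (417² + (891/295)*417 + (891/295)*(-293) + 417*(-293)) = -2667554 + (173889 + 371547/295 - 261063/295 - 122181) = -2667554 + 15364344/295 = -771564086/295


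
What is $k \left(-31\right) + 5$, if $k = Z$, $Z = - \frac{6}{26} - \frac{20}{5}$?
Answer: $\frac{1770}{13} \approx 136.15$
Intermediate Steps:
$Z = - \frac{55}{13}$ ($Z = \left(-6\right) \frac{1}{26} - 4 = - \frac{3}{13} - 4 = - \frac{55}{13} \approx -4.2308$)
$k = - \frac{55}{13} \approx -4.2308$
$k \left(-31\right) + 5 = \left(- \frac{55}{13}\right) \left(-31\right) + 5 = \frac{1705}{13} + 5 = \frac{1770}{13}$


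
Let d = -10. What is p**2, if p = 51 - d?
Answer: 3721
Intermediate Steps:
p = 61 (p = 51 - 1*(-10) = 51 + 10 = 61)
p**2 = 61**2 = 3721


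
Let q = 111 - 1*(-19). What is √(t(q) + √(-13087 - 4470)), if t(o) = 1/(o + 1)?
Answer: √(131 + 17161*I*√17557)/131 ≈ 8.1397 + 8.1393*I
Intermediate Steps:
q = 130 (q = 111 + 19 = 130)
t(o) = 1/(1 + o)
√(t(q) + √(-13087 - 4470)) = √(1/(1 + 130) + √(-13087 - 4470)) = √(1/131 + √(-17557)) = √(1/131 + I*√17557)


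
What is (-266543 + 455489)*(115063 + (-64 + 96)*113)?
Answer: 22423922334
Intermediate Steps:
(-266543 + 455489)*(115063 + (-64 + 96)*113) = 188946*(115063 + 32*113) = 188946*(115063 + 3616) = 188946*118679 = 22423922334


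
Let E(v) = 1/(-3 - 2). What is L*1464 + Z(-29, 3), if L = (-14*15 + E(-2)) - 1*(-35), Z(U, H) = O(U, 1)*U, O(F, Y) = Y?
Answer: -1282609/5 ≈ -2.5652e+5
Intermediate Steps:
E(v) = -⅕ (E(v) = 1/(-5) = -⅕)
Z(U, H) = U (Z(U, H) = 1*U = U)
L = -876/5 (L = (-14*15 - ⅕) - 1*(-35) = (-210 - ⅕) + 35 = -1051/5 + 35 = -876/5 ≈ -175.20)
L*1464 + Z(-29, 3) = -876/5*1464 - 29 = -1282464/5 - 29 = -1282609/5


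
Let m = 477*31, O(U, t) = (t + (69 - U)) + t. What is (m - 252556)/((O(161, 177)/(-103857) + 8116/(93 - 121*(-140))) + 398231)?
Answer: -420612476737089/704469996419677 ≈ -0.59706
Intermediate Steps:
O(U, t) = 69 - U + 2*t (O(U, t) = (69 + t - U) + t = 69 - U + 2*t)
m = 14787
(m - 252556)/((O(161, 177)/(-103857) + 8116/(93 - 121*(-140))) + 398231) = (14787 - 252556)/(((69 - 1*161 + 2*177)/(-103857) + 8116/(93 - 121*(-140))) + 398231) = -237769/(((69 - 161 + 354)*(-1/103857) + 8116/(93 + 16940)) + 398231) = -237769/((262*(-1/103857) + 8116/17033) + 398231) = -237769/((-262/103857 + 8116*(1/17033)) + 398231) = -237769/((-262/103857 + 8116/17033) + 398231) = -237769/(838440766/1768996281 + 398231) = -237769/704469996419677/1768996281 = -237769*1768996281/704469996419677 = -420612476737089/704469996419677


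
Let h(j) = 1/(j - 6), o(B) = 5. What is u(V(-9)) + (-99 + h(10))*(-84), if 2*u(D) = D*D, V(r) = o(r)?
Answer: 16615/2 ≈ 8307.5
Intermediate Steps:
h(j) = 1/(-6 + j)
V(r) = 5
u(D) = D²/2 (u(D) = (D*D)/2 = D²/2)
u(V(-9)) + (-99 + h(10))*(-84) = (½)*5² + (-99 + 1/(-6 + 10))*(-84) = (½)*25 + (-99 + 1/4)*(-84) = 25/2 + (-99 + ¼)*(-84) = 25/2 - 395/4*(-84) = 25/2 + 8295 = 16615/2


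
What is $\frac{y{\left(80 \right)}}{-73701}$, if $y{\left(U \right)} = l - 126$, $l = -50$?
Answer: $\frac{176}{73701} \approx 0.002388$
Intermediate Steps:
$y{\left(U \right)} = -176$ ($y{\left(U \right)} = -50 - 126 = -176$)
$\frac{y{\left(80 \right)}}{-73701} = - \frac{176}{-73701} = \left(-176\right) \left(- \frac{1}{73701}\right) = \frac{176}{73701}$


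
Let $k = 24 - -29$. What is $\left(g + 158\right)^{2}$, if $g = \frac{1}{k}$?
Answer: $\frac{70140625}{2809} \approx 24970.0$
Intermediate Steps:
$k = 53$ ($k = 24 + 29 = 53$)
$g = \frac{1}{53} \approx 0.018868$
$\left(g + 158\right)^{2} = \left(\frac{1}{53} + 158\right)^{2} = \left(\frac{8375}{53}\right)^{2} = \frac{70140625}{2809}$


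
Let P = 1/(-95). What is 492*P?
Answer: -492/95 ≈ -5.1789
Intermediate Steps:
P = -1/95 ≈ -0.010526
492*P = 492*(-1/95) = -492/95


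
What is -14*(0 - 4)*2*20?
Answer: 2240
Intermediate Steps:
-14*(0 - 4)*2*20 = -(-56)*2*20 = -14*(-8)*20 = 112*20 = 2240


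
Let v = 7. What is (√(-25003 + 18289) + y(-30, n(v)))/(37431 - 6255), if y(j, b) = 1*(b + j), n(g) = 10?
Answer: -5/7794 + I*√746/10392 ≈ -0.00064152 + 0.0026283*I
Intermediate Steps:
y(j, b) = b + j
(√(-25003 + 18289) + y(-30, n(v)))/(37431 - 6255) = (√(-25003 + 18289) + (10 - 30))/(37431 - 6255) = (√(-6714) - 20)/31176 = (3*I*√746 - 20)*(1/31176) = (-20 + 3*I*√746)*(1/31176) = -5/7794 + I*√746/10392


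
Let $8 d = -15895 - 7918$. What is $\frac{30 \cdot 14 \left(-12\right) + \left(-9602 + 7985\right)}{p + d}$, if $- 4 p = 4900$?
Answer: $\frac{53256}{33613} \approx 1.5844$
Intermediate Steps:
$p = -1225$ ($p = \left(- \frac{1}{4}\right) 4900 = -1225$)
$d = - \frac{23813}{8}$ ($d = \frac{-15895 - 7918}{8} = \frac{1}{8} \left(-23813\right) = - \frac{23813}{8} \approx -2976.6$)
$\frac{30 \cdot 14 \left(-12\right) + \left(-9602 + 7985\right)}{p + d} = \frac{30 \cdot 14 \left(-12\right) + \left(-9602 + 7985\right)}{-1225 - \frac{23813}{8}} = \frac{420 \left(-12\right) - 1617}{- \frac{33613}{8}} = \left(-5040 - 1617\right) \left(- \frac{8}{33613}\right) = \left(-6657\right) \left(- \frac{8}{33613}\right) = \frac{53256}{33613}$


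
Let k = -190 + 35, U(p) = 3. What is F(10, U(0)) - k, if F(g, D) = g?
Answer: 165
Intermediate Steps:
k = -155
F(10, U(0)) - k = 10 - 1*(-155) = 10 + 155 = 165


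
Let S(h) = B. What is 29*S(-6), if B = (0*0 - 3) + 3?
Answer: 0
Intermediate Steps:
B = 0 (B = (0 - 3) + 3 = -3 + 3 = 0)
S(h) = 0
29*S(-6) = 29*0 = 0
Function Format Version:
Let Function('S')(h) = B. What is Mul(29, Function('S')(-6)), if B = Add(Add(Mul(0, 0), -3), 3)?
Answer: 0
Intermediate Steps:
B = 0 (B = Add(Add(0, -3), 3) = Add(-3, 3) = 0)
Function('S')(h) = 0
Mul(29, Function('S')(-6)) = Mul(29, 0) = 0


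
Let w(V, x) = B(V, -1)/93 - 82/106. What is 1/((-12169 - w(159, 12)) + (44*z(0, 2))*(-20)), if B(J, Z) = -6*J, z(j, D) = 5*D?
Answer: -1643/34433942 ≈ -4.7715e-5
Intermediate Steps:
w(V, x) = -41/53 - 2*V/31 (w(V, x) = -6*V/93 - 82/106 = -6*V*(1/93) - 82*1/106 = -2*V/31 - 41/53 = -41/53 - 2*V/31)
1/((-12169 - w(159, 12)) + (44*z(0, 2))*(-20)) = 1/((-12169 - (-41/53 - 2/31*159)) + (44*(5*2))*(-20)) = 1/((-12169 - (-41/53 - 318/31)) + (44*10)*(-20)) = 1/((-12169 - 1*(-18125/1643)) + 440*(-20)) = 1/((-12169 + 18125/1643) - 8800) = 1/(-19975542/1643 - 8800) = 1/(-34433942/1643) = -1643/34433942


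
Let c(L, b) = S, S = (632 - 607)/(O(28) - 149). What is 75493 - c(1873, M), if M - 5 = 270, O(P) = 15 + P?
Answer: 8002283/106 ≈ 75493.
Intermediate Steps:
M = 275 (M = 5 + 270 = 275)
S = -25/106 (S = (632 - 607)/((15 + 28) - 149) = 25/(43 - 149) = 25/(-106) = 25*(-1/106) = -25/106 ≈ -0.23585)
c(L, b) = -25/106
75493 - c(1873, M) = 75493 - 1*(-25/106) = 75493 + 25/106 = 8002283/106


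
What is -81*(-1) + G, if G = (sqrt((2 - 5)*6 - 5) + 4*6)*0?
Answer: 81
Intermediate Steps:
G = 0 (G = (sqrt(-3*6 - 5) + 24)*0 = (sqrt(-18 - 5) + 24)*0 = (sqrt(-23) + 24)*0 = (I*sqrt(23) + 24)*0 = (24 + I*sqrt(23))*0 = 0)
-81*(-1) + G = -81*(-1) + 0 = 81 + 0 = 81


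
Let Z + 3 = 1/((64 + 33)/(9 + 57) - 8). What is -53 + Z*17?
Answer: -45946/431 ≈ -106.60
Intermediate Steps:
Z = -1359/431 (Z = -3 + 1/((64 + 33)/(9 + 57) - 8) = -3 + 1/(97/66 - 8) = -3 + 1/(-431/66) = -3 - 66/431 = -1359/431 ≈ -3.1531)
-53 + Z*17 = -53 - 1359/431*17 = -53 - 23103/431 = -45946/431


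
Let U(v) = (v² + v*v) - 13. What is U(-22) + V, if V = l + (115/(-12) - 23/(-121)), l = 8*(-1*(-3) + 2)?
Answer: 1431101/1452 ≈ 985.61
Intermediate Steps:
l = 40 (l = 8*(3 + 2) = 8*5 = 40)
U(v) = -13 + 2*v² (U(v) = (v² + v²) - 13 = 2*v² - 13 = -13 + 2*v²)
V = 44441/1452 (V = 40 + (115/(-12) - 23/(-121)) = 40 + (115*(-1/12) - 23*(-1/121)) = 40 + (-115/12 + 23/121) = 40 - 13639/1452 = 44441/1452 ≈ 30.607)
U(-22) + V = (-13 + 2*(-22)²) + 44441/1452 = (-13 + 2*484) + 44441/1452 = (-13 + 968) + 44441/1452 = 955 + 44441/1452 = 1431101/1452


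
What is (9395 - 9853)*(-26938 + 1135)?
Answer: 11817774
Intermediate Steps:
(9395 - 9853)*(-26938 + 1135) = -458*(-25803) = 11817774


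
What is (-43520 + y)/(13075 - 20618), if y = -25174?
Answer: 68694/7543 ≈ 9.1070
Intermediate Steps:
(-43520 + y)/(13075 - 20618) = (-43520 - 25174)/(13075 - 20618) = -68694/(-7543) = -68694*(-1/7543) = 68694/7543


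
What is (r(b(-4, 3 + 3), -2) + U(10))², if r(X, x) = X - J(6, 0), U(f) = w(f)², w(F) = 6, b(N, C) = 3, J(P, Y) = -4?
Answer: 1849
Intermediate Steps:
U(f) = 36 (U(f) = 6² = 36)
r(X, x) = 4 + X (r(X, x) = X - 1*(-4) = X + 4 = 4 + X)
(r(b(-4, 3 + 3), -2) + U(10))² = ((4 + 3) + 36)² = (7 + 36)² = 43² = 1849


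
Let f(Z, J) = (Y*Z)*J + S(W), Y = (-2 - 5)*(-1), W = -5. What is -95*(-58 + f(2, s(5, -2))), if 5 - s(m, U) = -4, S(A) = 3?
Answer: -6745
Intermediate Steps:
Y = 7 (Y = -7*(-1) = 7)
s(m, U) = 9 (s(m, U) = 5 - 1*(-4) = 5 + 4 = 9)
f(Z, J) = 3 + 7*J*Z (f(Z, J) = (7*Z)*J + 3 = 7*J*Z + 3 = 3 + 7*J*Z)
-95*(-58 + f(2, s(5, -2))) = -95*(-58 + (3 + 7*9*2)) = -95*(-58 + (3 + 126)) = -95*(-58 + 129) = -95*71 = -6745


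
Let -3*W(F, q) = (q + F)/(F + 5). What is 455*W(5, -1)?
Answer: -182/3 ≈ -60.667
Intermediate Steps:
W(F, q) = -(F + q)/(3*(5 + F)) (W(F, q) = -(q + F)/(3*(F + 5)) = -(F + q)/(3*(5 + F)))
455*W(5, -1) = 455*((-1*5 - 1*(-1))/(3*(5 + 5))) = 455*((⅓)*(-5 + 1)/10) = 455*((⅓)*(⅒)*(-4)) = 455*(-2/15) = -182/3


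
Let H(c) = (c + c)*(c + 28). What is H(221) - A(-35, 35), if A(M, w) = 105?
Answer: 109953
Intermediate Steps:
H(c) = 2*c*(28 + c) (H(c) = (2*c)*(28 + c) = 2*c*(28 + c))
H(221) - A(-35, 35) = 2*221*(28 + 221) - 1*105 = 2*221*249 - 105 = 110058 - 105 = 109953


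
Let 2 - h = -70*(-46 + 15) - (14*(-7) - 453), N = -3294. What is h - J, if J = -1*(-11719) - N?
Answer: -17732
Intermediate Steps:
J = 15013 (J = -1*(-11719) - 1*(-3294) = 11719 + 3294 = 15013)
h = -2719 (h = 2 - (-70*(-46 + 15) - (14*(-7) - 453)) = 2 - (-70*(-31) - (-98 - 453)) = 2 - (2170 - 1*(-551)) = 2 - (2170 + 551) = 2 - 1*2721 = 2 - 2721 = -2719)
h - J = -2719 - 1*15013 = -2719 - 15013 = -17732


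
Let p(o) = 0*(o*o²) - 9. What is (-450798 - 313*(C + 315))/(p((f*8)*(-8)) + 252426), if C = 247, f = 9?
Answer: -626704/252417 ≈ -2.4828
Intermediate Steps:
p(o) = -9 (p(o) = 0*o³ - 9 = 0 - 9 = -9)
(-450798 - 313*(C + 315))/(p((f*8)*(-8)) + 252426) = (-450798 - 313*(247 + 315))/(-9 + 252426) = (-450798 - 313*562)/252417 = (-450798 - 175906)*(1/252417) = -626704*1/252417 = -626704/252417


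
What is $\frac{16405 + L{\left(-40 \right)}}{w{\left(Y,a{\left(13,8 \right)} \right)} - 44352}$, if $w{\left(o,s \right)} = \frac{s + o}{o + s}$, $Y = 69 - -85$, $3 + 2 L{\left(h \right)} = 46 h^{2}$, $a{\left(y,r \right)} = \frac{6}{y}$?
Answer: $- \frac{106407}{88702} \approx -1.1996$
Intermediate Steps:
$L{\left(h \right)} = - \frac{3}{2} + 23 h^{2}$ ($L{\left(h \right)} = - \frac{3}{2} + \frac{46 h^{2}}{2} = - \frac{3}{2} + 23 h^{2}$)
$Y = 154$ ($Y = 69 + 85 = 154$)
$w{\left(o,s \right)} = 1$ ($w{\left(o,s \right)} = \frac{o + s}{o + s} = 1$)
$\frac{16405 + L{\left(-40 \right)}}{w{\left(Y,a{\left(13,8 \right)} \right)} - 44352} = \frac{16405 - \left(\frac{3}{2} - 23 \left(-40\right)^{2}\right)}{1 - 44352} = \frac{16405 + \left(- \frac{3}{2} + 23 \cdot 1600\right)}{-44351} = \left(16405 + \left(- \frac{3}{2} + 36800\right)\right) \left(- \frac{1}{44351}\right) = \left(16405 + \frac{73597}{2}\right) \left(- \frac{1}{44351}\right) = \frac{106407}{2} \left(- \frac{1}{44351}\right) = - \frac{106407}{88702}$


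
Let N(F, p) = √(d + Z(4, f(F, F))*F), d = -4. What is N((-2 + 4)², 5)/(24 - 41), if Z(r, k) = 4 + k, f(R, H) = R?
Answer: -2*√7/17 ≈ -0.31126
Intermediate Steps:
N(F, p) = √(-4 + F*(4 + F)) (N(F, p) = √(-4 + (4 + F)*F) = √(-4 + F*(4 + F)))
N((-2 + 4)², 5)/(24 - 41) = √(-4 + (-2 + 4)²*(4 + (-2 + 4)²))/(24 - 41) = √(-4 + 2²*(4 + 2²))/(-17) = √(-4 + 4*(4 + 4))*(-1/17) = √(-4 + 4*8)*(-1/17) = √(-4 + 32)*(-1/17) = √28*(-1/17) = (2*√7)*(-1/17) = -2*√7/17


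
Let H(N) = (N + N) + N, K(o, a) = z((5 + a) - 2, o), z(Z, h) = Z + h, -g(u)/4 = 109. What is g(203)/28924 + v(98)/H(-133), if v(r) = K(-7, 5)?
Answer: -7246/412167 ≈ -0.017580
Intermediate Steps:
g(u) = -436 (g(u) = -4*109 = -436)
K(o, a) = 3 + a + o (K(o, a) = ((5 + a) - 2) + o = (3 + a) + o = 3 + a + o)
v(r) = 1 (v(r) = 3 + 5 - 7 = 1)
H(N) = 3*N (H(N) = 2*N + N = 3*N)
g(203)/28924 + v(98)/H(-133) = -436/28924 + 1/(3*(-133)) = -436*1/28924 + 1/(-399) = -109/7231 + 1*(-1/399) = -109/7231 - 1/399 = -7246/412167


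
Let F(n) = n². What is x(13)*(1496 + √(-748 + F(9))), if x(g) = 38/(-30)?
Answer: -28424/15 - 19*I*√667/15 ≈ -1894.9 - 32.713*I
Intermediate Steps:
x(g) = -19/15 (x(g) = 38*(-1/30) = -19/15)
x(13)*(1496 + √(-748 + F(9))) = -19*(1496 + √(-748 + 9²))/15 = -19*(1496 + √(-748 + 81))/15 = -19*(1496 + √(-667))/15 = -19*(1496 + I*√667)/15 = -28424/15 - 19*I*√667/15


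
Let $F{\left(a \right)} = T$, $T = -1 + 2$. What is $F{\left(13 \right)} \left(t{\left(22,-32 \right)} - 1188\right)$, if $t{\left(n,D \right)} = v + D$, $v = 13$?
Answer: $-1207$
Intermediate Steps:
$t{\left(n,D \right)} = 13 + D$
$T = 1$
$F{\left(a \right)} = 1$
$F{\left(13 \right)} \left(t{\left(22,-32 \right)} - 1188\right) = 1 \left(\left(13 - 32\right) - 1188\right) = 1 \left(-19 - 1188\right) = 1 \left(-1207\right) = -1207$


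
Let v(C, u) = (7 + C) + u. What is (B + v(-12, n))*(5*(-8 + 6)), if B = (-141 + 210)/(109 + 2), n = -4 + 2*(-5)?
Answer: 6800/37 ≈ 183.78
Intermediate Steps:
n = -14 (n = -4 - 10 = -14)
v(C, u) = 7 + C + u
B = 23/37 (B = 69/111 = 69*(1/111) = 23/37 ≈ 0.62162)
(B + v(-12, n))*(5*(-8 + 6)) = (23/37 + (7 - 12 - 14))*(5*(-8 + 6)) = (23/37 - 19)*(5*(-2)) = -680/37*(-10) = 6800/37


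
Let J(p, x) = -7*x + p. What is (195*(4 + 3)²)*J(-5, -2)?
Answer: 85995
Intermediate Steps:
J(p, x) = p - 7*x
(195*(4 + 3)²)*J(-5, -2) = (195*(4 + 3)²)*(-5 - 7*(-2)) = (195*7²)*(-5 + 14) = (195*49)*9 = 9555*9 = 85995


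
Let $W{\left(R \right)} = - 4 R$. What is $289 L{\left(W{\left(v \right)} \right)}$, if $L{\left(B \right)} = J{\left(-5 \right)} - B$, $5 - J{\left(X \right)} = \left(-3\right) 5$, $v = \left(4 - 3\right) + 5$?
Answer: $12716$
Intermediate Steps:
$v = 6$ ($v = 1 + 5 = 6$)
$J{\left(X \right)} = 20$ ($J{\left(X \right)} = 5 - \left(-3\right) 5 = 5 - -15 = 5 + 15 = 20$)
$L{\left(B \right)} = 20 - B$
$289 L{\left(W{\left(v \right)} \right)} = 289 \left(20 - \left(-4\right) 6\right) = 289 \left(20 - -24\right) = 289 \left(20 + 24\right) = 289 \cdot 44 = 12716$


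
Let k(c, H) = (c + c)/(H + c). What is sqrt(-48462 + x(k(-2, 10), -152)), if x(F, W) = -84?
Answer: 3*I*sqrt(5394) ≈ 220.33*I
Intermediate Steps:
k(c, H) = 2*c/(H + c) (k(c, H) = (2*c)/(H + c) = 2*c/(H + c))
sqrt(-48462 + x(k(-2, 10), -152)) = sqrt(-48462 - 84) = sqrt(-48546) = 3*I*sqrt(5394)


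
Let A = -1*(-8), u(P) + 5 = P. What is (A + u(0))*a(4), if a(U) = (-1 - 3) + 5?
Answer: 3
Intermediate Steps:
u(P) = -5 + P
a(U) = 1 (a(U) = -4 + 5 = 1)
A = 8
(A + u(0))*a(4) = (8 + (-5 + 0))*1 = (8 - 5)*1 = 3*1 = 3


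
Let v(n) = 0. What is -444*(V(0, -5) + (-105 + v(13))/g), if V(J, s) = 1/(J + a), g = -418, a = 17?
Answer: -489066/3553 ≈ -137.65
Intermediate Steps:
V(J, s) = 1/(17 + J) (V(J, s) = 1/(J + 17) = 1/(17 + J))
-444*(V(0, -5) + (-105 + v(13))/g) = -444*(1/(17 + 0) + (-105 + 0)/(-418)) = -444*(1/17 - 105*(-1/418)) = -444*(1/17 + 105/418) = -444*2203/7106 = -489066/3553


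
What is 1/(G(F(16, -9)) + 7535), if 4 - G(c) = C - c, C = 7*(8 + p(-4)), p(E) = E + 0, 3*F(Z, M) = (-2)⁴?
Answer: 3/22549 ≈ 0.00013304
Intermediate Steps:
F(Z, M) = 16/3 (F(Z, M) = (⅓)*(-2)⁴ = (⅓)*16 = 16/3)
p(E) = E
C = 28 (C = 7*(8 - 4) = 7*4 = 28)
G(c) = -24 + c (G(c) = 4 - (28 - c) = 4 + (-28 + c) = -24 + c)
1/(G(F(16, -9)) + 7535) = 1/((-24 + 16/3) + 7535) = 1/(-56/3 + 7535) = 1/(22549/3) = 3/22549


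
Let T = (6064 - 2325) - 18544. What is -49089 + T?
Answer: -63894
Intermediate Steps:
T = -14805 (T = 3739 - 18544 = -14805)
-49089 + T = -49089 - 14805 = -63894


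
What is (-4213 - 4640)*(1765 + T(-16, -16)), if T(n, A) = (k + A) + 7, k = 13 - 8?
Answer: -15590133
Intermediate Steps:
k = 5
T(n, A) = 12 + A (T(n, A) = (5 + A) + 7 = 12 + A)
(-4213 - 4640)*(1765 + T(-16, -16)) = (-4213 - 4640)*(1765 + (12 - 16)) = -8853*(1765 - 4) = -8853*1761 = -15590133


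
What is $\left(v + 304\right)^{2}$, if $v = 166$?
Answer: $220900$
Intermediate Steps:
$\left(v + 304\right)^{2} = \left(166 + 304\right)^{2} = 470^{2} = 220900$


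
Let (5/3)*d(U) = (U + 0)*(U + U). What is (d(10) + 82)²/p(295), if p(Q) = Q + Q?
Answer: 20402/295 ≈ 69.159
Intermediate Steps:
d(U) = 6*U²/5 (d(U) = 3*((U + 0)*(U + U))/5 = 3*(U*(2*U))/5 = 3*(2*U²)/5 = 6*U²/5)
p(Q) = 2*Q
(d(10) + 82)²/p(295) = ((6/5)*10² + 82)²/((2*295)) = ((6/5)*100 + 82)²/590 = (120 + 82)²*(1/590) = 202²*(1/590) = 40804*(1/590) = 20402/295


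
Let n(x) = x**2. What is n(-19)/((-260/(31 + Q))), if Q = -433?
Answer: 72561/130 ≈ 558.16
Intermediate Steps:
n(-19)/((-260/(31 + Q))) = (-19)**2/((-260/(31 - 433))) = 361/((-260/(-402))) = 361/((-260*(-1/402))) = 361/(130/201) = 361*(201/130) = 72561/130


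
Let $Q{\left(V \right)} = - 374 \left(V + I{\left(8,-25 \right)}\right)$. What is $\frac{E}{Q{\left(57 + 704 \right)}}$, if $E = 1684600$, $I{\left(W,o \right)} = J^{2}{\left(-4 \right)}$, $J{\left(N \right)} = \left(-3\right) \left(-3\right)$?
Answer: $- \frac{421150}{78727} \approx -5.3495$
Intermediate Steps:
$J{\left(N \right)} = 9$
$I{\left(W,o \right)} = 81$ ($I{\left(W,o \right)} = 9^{2} = 81$)
$Q{\left(V \right)} = -30294 - 374 V$ ($Q{\left(V \right)} = - 374 \left(V + 81\right) = - 374 \left(81 + V\right) = -30294 - 374 V$)
$\frac{E}{Q{\left(57 + 704 \right)}} = \frac{1684600}{-30294 - 374 \left(57 + 704\right)} = \frac{1684600}{-30294 - 284614} = \frac{1684600}{-314908} = 1684600 \left(- \frac{1}{314908}\right) = - \frac{421150}{78727}$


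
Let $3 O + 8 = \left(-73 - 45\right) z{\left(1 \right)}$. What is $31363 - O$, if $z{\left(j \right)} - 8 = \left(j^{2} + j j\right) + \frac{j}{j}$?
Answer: $\frac{95395}{3} \approx 31798.0$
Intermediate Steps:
$z{\left(j \right)} = 9 + 2 j^{2}$ ($z{\left(j \right)} = 8 + \left(\left(j^{2} + j j\right) + \frac{j}{j}\right) = 8 + \left(\left(j^{2} + j^{2}\right) + 1\right) = 8 + \left(2 j^{2} + 1\right) = 8 + \left(1 + 2 j^{2}\right) = 9 + 2 j^{2}$)
$O = - \frac{1306}{3}$ ($O = - \frac{8}{3} + \frac{\left(-73 - 45\right) \left(9 + 2 \cdot 1^{2}\right)}{3} = - \frac{8}{3} + \frac{\left(-118\right) \left(9 + 2 \cdot 1\right)}{3} = - \frac{8}{3} + \frac{\left(-118\right) \left(9 + 2\right)}{3} = - \frac{8}{3} + \frac{\left(-118\right) 11}{3} = - \frac{8}{3} + \frac{1}{3} \left(-1298\right) = - \frac{8}{3} - \frac{1298}{3} = - \frac{1306}{3} \approx -435.33$)
$31363 - O = 31363 - - \frac{1306}{3} = 31363 + \frac{1306}{3} = \frac{95395}{3}$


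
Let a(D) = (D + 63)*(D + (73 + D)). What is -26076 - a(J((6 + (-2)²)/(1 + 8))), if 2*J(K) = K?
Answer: -2493680/81 ≈ -30786.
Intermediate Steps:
J(K) = K/2
a(D) = (63 + D)*(73 + 2*D)
-26076 - a(J((6 + (-2)²)/(1 + 8))) = -26076 - (4599 + 2*(((6 + (-2)²)/(1 + 8))/2)² + 199*(((6 + (-2)²)/(1 + 8))/2)) = -26076 - (4599 + 2*(((6 + 4)/9)/2)² + 199*(((6 + 4)/9)/2)) = -26076 - (4599 + 2*((10*(⅑))/2)² + 199*((10*(⅑))/2)) = -26076 - (4599 + 2*((½)*(10/9))² + 199*((½)*(10/9))) = -26076 - (4599 + 2*(5/9)² + 199*(5/9)) = -26076 - (4599 + 2*(25/81) + 995/9) = -26076 - (4599 + 50/81 + 995/9) = -26076 - 1*381524/81 = -26076 - 381524/81 = -2493680/81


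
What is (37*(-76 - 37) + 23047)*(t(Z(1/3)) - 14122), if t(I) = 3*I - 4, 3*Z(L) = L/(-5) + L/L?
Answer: -3997252616/15 ≈ -2.6648e+8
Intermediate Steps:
Z(L) = ⅓ - L/15 (Z(L) = (L/(-5) + L/L)/3 = (L*(-⅕) + 1)/3 = (-L/5 + 1)/3 = (1 - L/5)/3 = ⅓ - L/15)
t(I) = -4 + 3*I
(37*(-76 - 37) + 23047)*(t(Z(1/3)) - 14122) = (37*(-76 - 37) + 23047)*((-4 + 3*(⅓ - 1/15/3)) - 14122) = (37*(-113) + 23047)*((-4 + 3*(⅓ - 1/15*⅓)) - 14122) = (-4181 + 23047)*((-4 + 3*(⅓ - 1/45)) - 14122) = 18866*((-4 + 3*(14/45)) - 14122) = 18866*((-4 + 14/15) - 14122) = 18866*(-46/15 - 14122) = 18866*(-211876/15) = -3997252616/15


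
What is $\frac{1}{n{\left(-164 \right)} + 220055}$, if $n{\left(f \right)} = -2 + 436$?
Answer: $\frac{1}{220489} \approx 4.5354 \cdot 10^{-6}$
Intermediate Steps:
$n{\left(f \right)} = 434$
$\frac{1}{n{\left(-164 \right)} + 220055} = \frac{1}{434 + 220055} = \frac{1}{220489}$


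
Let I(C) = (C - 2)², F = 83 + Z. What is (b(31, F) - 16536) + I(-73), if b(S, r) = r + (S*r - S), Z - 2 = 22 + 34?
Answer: -6430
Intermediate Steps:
Z = 58 (Z = 2 + (22 + 34) = 2 + 56 = 58)
F = 141 (F = 83 + 58 = 141)
I(C) = (-2 + C)²
b(S, r) = r - S + S*r (b(S, r) = r + (-S + S*r) = r - S + S*r)
(b(31, F) - 16536) + I(-73) = ((141 - 1*31 + 31*141) - 16536) + (-2 - 73)² = ((141 - 31 + 4371) - 16536) + (-75)² = (4481 - 16536) + 5625 = -12055 + 5625 = -6430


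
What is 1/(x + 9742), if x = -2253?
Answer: 1/7489 ≈ 0.00013353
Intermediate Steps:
1/(x + 9742) = 1/(-2253 + 9742) = 1/7489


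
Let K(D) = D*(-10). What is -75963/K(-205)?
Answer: -75963/2050 ≈ -37.055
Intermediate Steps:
K(D) = -10*D
-75963/K(-205) = -75963/((-10*(-205))) = -75963/2050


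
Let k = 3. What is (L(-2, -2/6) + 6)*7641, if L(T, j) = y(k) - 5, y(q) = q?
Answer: 30564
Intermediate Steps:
L(T, j) = -2 (L(T, j) = 3 - 5 = -2)
(L(-2, -2/6) + 6)*7641 = (-2 + 6)*7641 = 4*7641 = 30564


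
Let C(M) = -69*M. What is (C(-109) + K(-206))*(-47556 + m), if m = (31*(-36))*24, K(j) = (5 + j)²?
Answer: -3562521480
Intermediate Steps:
m = -26784 (m = -1116*24 = -26784)
(C(-109) + K(-206))*(-47556 + m) = (-69*(-109) + (5 - 206)²)*(-47556 - 26784) = (7521 + (-201)²)*(-74340) = (7521 + 40401)*(-74340) = 47922*(-74340) = -3562521480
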